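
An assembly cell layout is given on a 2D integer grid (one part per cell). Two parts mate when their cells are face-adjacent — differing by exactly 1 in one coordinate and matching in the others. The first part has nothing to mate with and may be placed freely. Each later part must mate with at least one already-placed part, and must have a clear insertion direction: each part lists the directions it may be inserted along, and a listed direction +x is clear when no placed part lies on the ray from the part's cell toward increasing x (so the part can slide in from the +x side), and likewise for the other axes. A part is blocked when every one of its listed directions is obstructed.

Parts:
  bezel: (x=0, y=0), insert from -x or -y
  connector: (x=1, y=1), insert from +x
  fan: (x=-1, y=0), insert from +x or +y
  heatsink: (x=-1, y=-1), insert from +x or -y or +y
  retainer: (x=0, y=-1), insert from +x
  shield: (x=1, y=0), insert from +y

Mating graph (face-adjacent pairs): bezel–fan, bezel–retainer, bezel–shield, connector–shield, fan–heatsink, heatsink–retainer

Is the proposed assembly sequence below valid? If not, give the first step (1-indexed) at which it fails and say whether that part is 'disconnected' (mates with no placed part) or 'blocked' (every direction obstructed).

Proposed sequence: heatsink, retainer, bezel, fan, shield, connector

Valid

1. heatsink@(-1, -1) [+x clear] — {heatsink}
2. retainer@(0, -1) [+x clear] — {heatsink, retainer}
3. bezel@(0, 0) [-x clear] — {bezel, heatsink, retainer}
4. fan@(-1, 0) [+y clear] — {bezel, fan, heatsink, retainer}
5. shield@(1, 0) [+y clear] — {bezel, fan, heatsink, retainer, shield}
6. connector@(1, 1) [+x clear] — {bezel, connector, fan, heatsink, retainer, shield}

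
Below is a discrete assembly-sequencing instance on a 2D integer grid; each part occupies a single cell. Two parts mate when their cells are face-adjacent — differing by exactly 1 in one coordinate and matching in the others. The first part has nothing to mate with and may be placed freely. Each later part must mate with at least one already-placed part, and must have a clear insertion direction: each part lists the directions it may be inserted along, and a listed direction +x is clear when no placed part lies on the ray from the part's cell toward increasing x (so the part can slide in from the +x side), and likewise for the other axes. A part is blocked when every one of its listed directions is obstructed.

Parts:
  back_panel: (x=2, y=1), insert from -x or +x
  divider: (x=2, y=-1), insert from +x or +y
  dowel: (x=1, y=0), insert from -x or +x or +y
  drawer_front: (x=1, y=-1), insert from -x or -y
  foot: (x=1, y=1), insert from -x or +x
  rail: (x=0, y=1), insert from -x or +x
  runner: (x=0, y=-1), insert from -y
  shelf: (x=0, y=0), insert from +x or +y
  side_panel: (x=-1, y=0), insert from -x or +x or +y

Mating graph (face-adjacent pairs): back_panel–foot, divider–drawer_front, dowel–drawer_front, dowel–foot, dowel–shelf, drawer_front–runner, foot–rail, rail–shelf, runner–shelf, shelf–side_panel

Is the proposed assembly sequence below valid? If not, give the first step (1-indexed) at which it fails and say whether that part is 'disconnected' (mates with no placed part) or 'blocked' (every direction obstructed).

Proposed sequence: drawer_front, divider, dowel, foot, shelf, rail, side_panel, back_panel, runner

1. drawer_front@(1, -1) [-x clear] — {drawer_front}
2. divider@(2, -1) [+x clear] — {divider, drawer_front}
3. dowel@(1, 0) [-x clear] — {divider, dowel, drawer_front}
4. foot@(1, 1) [-x clear] — {divider, dowel, drawer_front, foot}
5. shelf@(0, 0) [+y clear] — {divider, dowel, drawer_front, foot, shelf}
6. rail@(0, 1) [-x clear] — {divider, dowel, drawer_front, foot, rail, shelf}
7. side_panel@(-1, 0) [-x clear] — {divider, dowel, drawer_front, foot, rail, shelf, side_panel}
8. back_panel@(2, 1) [+x clear] — {back_panel, divider, dowel, drawer_front, foot, rail, shelf, side_panel}
9. runner@(0, -1) [-y clear] — {back_panel, divider, dowel, drawer_front, foot, rail, runner, shelf, side_panel}

Valid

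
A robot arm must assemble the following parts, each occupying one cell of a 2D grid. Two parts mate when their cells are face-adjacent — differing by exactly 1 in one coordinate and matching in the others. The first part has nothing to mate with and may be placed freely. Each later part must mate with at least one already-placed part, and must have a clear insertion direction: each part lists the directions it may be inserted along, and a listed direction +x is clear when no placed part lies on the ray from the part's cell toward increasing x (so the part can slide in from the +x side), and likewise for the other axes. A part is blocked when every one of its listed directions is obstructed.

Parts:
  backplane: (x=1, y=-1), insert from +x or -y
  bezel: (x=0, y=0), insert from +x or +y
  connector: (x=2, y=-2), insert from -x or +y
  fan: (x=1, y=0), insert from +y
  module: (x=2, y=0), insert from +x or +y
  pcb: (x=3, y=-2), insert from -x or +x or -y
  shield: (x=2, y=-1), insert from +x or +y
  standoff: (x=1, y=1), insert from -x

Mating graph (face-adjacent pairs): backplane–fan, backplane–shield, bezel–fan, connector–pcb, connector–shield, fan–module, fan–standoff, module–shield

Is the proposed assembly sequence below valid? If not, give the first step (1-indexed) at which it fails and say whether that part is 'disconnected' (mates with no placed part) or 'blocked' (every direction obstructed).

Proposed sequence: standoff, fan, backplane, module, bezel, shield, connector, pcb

Invalid at step 2 (blocked)

1. standoff@(1, 1) [-x clear] — {standoff}
2. fan@(1, 0) — +y all obstructed ⇒ blocked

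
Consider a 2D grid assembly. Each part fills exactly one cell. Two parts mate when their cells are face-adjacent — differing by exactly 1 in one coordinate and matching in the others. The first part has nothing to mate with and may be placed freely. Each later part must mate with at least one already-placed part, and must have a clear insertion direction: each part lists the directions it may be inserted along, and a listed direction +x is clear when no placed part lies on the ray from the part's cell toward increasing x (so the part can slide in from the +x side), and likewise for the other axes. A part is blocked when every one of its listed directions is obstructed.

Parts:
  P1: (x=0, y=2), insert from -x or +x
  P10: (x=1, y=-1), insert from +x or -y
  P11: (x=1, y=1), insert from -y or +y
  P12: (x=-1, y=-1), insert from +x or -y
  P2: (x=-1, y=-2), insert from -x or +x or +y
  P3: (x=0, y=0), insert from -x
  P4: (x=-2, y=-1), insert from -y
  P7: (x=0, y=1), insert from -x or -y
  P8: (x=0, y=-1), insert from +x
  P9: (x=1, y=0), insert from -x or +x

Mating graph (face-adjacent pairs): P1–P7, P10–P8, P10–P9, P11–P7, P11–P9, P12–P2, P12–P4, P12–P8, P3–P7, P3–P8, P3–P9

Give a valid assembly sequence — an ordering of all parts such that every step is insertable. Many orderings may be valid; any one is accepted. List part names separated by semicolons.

P9; P3; P11; P7; P1; P8; P10; P12; P4; P2

1. P9@(1, 0) [-x clear] — {P9}
2. P3@(0, 0) [-x clear] — {P3, P9}
3. P11@(1, 1) [+y clear] — {P11, P3, P9}
4. P7@(0, 1) [-x clear] — {P11, P3, P7, P9}
5. P1@(0, 2) [-x clear] — {P1, P11, P3, P7, P9}
6. P8@(0, -1) [+x clear] — {P1, P11, P3, P7, P8, P9}
7. P10@(1, -1) [+x clear] — {P1, P10, P11, P3, P7, P8, P9}
8. P12@(-1, -1) [-y clear] — {P1, P10, P11, P12, P3, P7, P8, P9}
9. P4@(-2, -1) [-y clear] — {P1, P10, P11, P12, P3, P4, P7, P8, P9}
10. P2@(-1, -2) [-x clear] — {P1, P10, P11, P12, P2, P3, P4, P7, P8, P9}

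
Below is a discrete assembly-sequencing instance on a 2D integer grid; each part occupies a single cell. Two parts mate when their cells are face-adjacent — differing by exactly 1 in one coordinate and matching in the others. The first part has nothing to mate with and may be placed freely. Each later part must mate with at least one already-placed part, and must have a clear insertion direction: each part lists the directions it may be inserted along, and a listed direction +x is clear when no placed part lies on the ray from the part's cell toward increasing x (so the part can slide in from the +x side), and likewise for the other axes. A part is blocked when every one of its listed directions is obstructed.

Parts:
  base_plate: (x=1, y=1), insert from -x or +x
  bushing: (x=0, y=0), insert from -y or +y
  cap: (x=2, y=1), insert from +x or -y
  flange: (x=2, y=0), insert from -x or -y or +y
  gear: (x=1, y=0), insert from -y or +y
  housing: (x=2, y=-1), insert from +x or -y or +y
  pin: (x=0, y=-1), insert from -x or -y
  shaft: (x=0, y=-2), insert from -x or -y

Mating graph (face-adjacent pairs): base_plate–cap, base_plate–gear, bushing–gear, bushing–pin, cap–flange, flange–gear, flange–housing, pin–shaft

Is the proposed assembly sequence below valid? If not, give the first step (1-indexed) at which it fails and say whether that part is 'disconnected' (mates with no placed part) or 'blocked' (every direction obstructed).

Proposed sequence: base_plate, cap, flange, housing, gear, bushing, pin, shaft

Valid

1. base_plate@(1, 1) [-x clear] — {base_plate}
2. cap@(2, 1) [+x clear] — {base_plate, cap}
3. flange@(2, 0) [-x clear] — {base_plate, cap, flange}
4. housing@(2, -1) [+x clear] — {base_plate, cap, flange, housing}
5. gear@(1, 0) [-y clear] — {base_plate, cap, flange, gear, housing}
6. bushing@(0, 0) [-y clear] — {base_plate, bushing, cap, flange, gear, housing}
7. pin@(0, -1) [-x clear] — {base_plate, bushing, cap, flange, gear, housing, pin}
8. shaft@(0, -2) [-x clear] — {base_plate, bushing, cap, flange, gear, housing, pin, shaft}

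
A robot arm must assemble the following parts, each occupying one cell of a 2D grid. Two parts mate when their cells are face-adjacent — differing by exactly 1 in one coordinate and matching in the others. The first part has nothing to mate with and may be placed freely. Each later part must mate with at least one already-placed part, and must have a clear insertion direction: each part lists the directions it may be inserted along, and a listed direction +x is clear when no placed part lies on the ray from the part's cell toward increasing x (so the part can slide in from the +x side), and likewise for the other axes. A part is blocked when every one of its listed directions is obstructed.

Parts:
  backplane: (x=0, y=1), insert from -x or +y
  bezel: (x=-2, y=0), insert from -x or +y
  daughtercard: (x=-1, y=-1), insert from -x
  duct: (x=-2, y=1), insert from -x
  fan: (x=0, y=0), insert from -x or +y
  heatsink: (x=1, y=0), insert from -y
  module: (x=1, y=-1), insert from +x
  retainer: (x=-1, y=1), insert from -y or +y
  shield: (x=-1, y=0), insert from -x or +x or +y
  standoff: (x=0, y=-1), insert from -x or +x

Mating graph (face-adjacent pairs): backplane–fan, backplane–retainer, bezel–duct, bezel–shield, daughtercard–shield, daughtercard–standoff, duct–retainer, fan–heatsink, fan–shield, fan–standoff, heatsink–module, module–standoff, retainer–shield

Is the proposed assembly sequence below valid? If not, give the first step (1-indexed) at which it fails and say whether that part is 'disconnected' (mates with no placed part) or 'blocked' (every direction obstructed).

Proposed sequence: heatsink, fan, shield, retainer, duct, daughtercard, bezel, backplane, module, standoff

1. heatsink@(1, 0) [-y clear] — {heatsink}
2. fan@(0, 0) [-x clear] — {fan, heatsink}
3. shield@(-1, 0) [-x clear] — {fan, heatsink, shield}
4. retainer@(-1, 1) [+y clear] — {fan, heatsink, retainer, shield}
5. duct@(-2, 1) [-x clear] — {duct, fan, heatsink, retainer, shield}
6. daughtercard@(-1, -1) [-x clear] — {daughtercard, duct, fan, heatsink, retainer, shield}
7. bezel@(-2, 0) [-x clear] — {bezel, daughtercard, duct, fan, heatsink, retainer, shield}
8. backplane@(0, 1) [+y clear] — {backplane, bezel, daughtercard, duct, fan, heatsink, retainer, shield}
9. module@(1, -1) [+x clear] — {backplane, bezel, daughtercard, duct, fan, heatsink, module, retainer, shield}
10. standoff@(0, -1) — -x/+x all obstructed ⇒ blocked

Invalid at step 10 (blocked)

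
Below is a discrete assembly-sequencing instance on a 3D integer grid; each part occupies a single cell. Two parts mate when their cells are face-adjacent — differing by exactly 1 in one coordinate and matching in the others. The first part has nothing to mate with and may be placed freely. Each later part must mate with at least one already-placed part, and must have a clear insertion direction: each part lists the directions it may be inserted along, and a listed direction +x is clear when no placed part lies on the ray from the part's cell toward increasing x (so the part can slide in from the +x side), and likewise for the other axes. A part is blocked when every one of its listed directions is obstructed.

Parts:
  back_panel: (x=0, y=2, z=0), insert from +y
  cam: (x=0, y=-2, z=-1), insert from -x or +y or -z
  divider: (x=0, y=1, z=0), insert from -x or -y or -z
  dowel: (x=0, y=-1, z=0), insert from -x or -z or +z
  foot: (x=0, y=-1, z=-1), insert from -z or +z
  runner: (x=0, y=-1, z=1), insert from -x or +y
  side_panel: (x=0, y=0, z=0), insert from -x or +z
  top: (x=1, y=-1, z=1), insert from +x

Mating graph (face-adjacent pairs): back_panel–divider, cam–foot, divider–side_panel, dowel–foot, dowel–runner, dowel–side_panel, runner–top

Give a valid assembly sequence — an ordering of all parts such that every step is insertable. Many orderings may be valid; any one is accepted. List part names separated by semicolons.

1. foot@(0, -1, -1) [-z clear] — {foot}
2. cam@(0, -2, -1) [-x clear] — {cam, foot}
3. dowel@(0, -1, 0) [-x clear] — {cam, dowel, foot}
4. runner@(0, -1, 1) [-x clear] — {cam, dowel, foot, runner}
5. top@(1, -1, 1) [+x clear] — {cam, dowel, foot, runner, top}
6. side_panel@(0, 0, 0) [-x clear] — {cam, dowel, foot, runner, side_panel, top}
7. divider@(0, 1, 0) [-x clear] — {cam, divider, dowel, foot, runner, side_panel, top}
8. back_panel@(0, 2, 0) [+y clear] — {back_panel, cam, divider, dowel, foot, runner, side_panel, top}

foot; cam; dowel; runner; top; side_panel; divider; back_panel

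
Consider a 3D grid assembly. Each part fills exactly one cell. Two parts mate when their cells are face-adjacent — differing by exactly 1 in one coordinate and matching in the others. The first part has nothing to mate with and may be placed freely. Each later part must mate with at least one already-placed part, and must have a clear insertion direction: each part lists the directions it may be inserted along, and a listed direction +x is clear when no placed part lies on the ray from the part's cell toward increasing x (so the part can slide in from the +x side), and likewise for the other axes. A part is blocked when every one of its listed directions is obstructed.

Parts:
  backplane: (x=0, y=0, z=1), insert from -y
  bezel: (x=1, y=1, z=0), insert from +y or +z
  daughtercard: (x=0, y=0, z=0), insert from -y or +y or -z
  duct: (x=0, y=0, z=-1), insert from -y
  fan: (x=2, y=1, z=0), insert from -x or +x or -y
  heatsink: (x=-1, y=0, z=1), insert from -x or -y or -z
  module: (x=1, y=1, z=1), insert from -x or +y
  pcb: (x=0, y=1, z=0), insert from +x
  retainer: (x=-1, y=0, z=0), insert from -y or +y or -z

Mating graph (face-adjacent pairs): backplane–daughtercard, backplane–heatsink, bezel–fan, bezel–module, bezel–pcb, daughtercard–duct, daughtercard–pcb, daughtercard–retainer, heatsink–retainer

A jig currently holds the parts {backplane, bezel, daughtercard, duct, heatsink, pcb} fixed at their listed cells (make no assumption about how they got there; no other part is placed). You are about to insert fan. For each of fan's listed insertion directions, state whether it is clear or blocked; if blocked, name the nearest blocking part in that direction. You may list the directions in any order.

-x: nearest on ray is bezel@(1, 1, 0) ⇒ blocked
+x: ray from fan(2, 1, 0) has no placed part ⇒ clear
-y: ray from fan(2, 1, 0) has no placed part ⇒ clear

+x: clear; -x: blocked by bezel; -y: clear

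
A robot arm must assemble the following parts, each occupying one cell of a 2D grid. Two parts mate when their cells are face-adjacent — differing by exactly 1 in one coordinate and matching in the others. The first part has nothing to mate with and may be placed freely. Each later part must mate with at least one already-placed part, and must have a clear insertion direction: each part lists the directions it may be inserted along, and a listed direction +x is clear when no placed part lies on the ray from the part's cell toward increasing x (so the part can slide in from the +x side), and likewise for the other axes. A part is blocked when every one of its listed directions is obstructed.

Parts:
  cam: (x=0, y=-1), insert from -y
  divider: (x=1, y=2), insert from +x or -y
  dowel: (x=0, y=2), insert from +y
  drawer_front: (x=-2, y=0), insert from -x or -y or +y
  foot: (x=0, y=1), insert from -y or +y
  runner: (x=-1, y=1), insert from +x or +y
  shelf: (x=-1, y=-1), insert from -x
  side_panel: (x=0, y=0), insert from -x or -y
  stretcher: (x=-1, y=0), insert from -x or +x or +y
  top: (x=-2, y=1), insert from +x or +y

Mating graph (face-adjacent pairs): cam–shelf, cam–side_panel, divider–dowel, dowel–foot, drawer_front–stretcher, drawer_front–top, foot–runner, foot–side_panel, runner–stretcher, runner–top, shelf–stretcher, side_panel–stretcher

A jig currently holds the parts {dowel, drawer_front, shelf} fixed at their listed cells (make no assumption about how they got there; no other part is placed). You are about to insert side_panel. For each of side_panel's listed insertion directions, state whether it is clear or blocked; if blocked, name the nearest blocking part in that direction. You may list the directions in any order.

-x: nearest on ray is drawer_front@(-2, 0) ⇒ blocked
-y: ray from side_panel(0, 0) has no placed part ⇒ clear

-x: blocked by drawer_front; -y: clear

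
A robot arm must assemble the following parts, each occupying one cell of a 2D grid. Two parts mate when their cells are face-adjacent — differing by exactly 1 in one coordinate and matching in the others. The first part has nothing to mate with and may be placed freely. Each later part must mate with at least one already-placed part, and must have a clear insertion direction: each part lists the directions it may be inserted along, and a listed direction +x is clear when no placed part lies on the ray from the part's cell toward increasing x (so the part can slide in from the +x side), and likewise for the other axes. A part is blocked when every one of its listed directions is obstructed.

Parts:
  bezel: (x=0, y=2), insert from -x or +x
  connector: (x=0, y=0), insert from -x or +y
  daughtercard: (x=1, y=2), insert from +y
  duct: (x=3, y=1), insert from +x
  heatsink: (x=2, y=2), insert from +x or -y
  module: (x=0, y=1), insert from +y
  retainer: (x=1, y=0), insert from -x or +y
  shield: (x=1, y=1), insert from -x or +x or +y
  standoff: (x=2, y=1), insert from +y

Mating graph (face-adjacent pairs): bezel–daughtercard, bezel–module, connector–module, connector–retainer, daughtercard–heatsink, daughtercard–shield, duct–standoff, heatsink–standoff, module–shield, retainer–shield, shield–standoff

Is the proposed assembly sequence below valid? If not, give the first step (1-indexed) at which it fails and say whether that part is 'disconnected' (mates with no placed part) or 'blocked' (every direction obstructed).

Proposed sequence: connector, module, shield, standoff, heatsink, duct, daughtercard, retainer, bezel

Invalid at step 8 (blocked)

1. connector@(0, 0) [-x clear] — {connector}
2. module@(0, 1) [+y clear] — {connector, module}
3. shield@(1, 1) [+x clear] — {connector, module, shield}
4. standoff@(2, 1) [+y clear] — {connector, module, shield, standoff}
5. heatsink@(2, 2) [+x clear] — {connector, heatsink, module, shield, standoff}
6. duct@(3, 1) [+x clear] — {connector, duct, heatsink, module, shield, standoff}
7. daughtercard@(1, 2) [+y clear] — {connector, daughtercard, duct, heatsink, module, shield, standoff}
8. retainer@(1, 0) — -x/+y all obstructed ⇒ blocked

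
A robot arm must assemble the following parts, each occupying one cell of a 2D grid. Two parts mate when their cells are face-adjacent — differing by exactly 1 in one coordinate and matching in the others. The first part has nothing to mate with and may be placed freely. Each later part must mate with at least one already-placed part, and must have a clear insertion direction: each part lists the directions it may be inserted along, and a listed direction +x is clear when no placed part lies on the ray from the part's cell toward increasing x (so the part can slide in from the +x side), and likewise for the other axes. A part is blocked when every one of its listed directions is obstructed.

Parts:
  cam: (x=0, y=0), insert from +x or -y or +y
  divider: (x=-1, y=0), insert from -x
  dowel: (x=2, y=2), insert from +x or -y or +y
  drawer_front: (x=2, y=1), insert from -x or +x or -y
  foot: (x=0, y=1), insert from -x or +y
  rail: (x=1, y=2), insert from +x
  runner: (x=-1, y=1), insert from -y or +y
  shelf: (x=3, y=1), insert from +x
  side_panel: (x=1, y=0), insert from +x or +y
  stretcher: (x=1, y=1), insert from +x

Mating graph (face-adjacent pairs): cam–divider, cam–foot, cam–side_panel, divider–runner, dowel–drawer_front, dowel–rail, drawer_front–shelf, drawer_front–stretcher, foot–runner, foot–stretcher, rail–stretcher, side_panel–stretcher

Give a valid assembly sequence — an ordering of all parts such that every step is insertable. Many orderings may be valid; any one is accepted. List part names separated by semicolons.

rail; dowel; stretcher; side_panel; cam; divider; drawer_front; foot; runner; shelf

1. rail@(1, 2) [+x clear] — {rail}
2. dowel@(2, 2) [+x clear] — {dowel, rail}
3. stretcher@(1, 1) [+x clear] — {dowel, rail, stretcher}
4. side_panel@(1, 0) [+x clear] — {dowel, rail, side_panel, stretcher}
5. cam@(0, 0) [-y clear] — {cam, dowel, rail, side_panel, stretcher}
6. divider@(-1, 0) [-x clear] — {cam, divider, dowel, rail, side_panel, stretcher}
7. drawer_front@(2, 1) [+x clear] — {cam, divider, dowel, drawer_front, rail, side_panel, stretcher}
8. foot@(0, 1) [-x clear] — {cam, divider, dowel, drawer_front, foot, rail, side_panel, stretcher}
9. runner@(-1, 1) [+y clear] — {cam, divider, dowel, drawer_front, foot, rail, runner, side_panel, stretcher}
10. shelf@(3, 1) [+x clear] — {cam, divider, dowel, drawer_front, foot, rail, runner, shelf, side_panel, stretcher}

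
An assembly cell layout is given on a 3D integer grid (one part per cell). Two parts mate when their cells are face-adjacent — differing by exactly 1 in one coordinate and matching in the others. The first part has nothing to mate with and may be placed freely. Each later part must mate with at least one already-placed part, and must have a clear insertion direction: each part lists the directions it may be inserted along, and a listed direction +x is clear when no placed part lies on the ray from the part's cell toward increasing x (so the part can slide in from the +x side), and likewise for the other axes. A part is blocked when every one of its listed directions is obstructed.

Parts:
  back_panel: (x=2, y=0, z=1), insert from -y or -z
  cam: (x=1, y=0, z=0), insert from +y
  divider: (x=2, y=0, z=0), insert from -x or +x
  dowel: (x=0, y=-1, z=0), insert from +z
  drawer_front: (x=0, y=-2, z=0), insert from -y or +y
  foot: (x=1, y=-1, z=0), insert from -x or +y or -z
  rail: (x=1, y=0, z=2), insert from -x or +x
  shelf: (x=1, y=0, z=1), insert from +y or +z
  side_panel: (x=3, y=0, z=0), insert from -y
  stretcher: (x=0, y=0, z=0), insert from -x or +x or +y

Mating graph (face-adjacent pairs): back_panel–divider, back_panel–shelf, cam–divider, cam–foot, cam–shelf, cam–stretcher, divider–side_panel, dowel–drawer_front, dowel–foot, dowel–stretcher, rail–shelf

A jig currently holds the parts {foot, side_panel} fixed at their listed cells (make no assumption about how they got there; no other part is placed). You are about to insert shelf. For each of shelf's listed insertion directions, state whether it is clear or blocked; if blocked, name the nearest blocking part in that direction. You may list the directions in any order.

+y: ray from shelf(1, 0, 1) has no placed part ⇒ clear
+z: ray from shelf(1, 0, 1) has no placed part ⇒ clear

+y: clear; +z: clear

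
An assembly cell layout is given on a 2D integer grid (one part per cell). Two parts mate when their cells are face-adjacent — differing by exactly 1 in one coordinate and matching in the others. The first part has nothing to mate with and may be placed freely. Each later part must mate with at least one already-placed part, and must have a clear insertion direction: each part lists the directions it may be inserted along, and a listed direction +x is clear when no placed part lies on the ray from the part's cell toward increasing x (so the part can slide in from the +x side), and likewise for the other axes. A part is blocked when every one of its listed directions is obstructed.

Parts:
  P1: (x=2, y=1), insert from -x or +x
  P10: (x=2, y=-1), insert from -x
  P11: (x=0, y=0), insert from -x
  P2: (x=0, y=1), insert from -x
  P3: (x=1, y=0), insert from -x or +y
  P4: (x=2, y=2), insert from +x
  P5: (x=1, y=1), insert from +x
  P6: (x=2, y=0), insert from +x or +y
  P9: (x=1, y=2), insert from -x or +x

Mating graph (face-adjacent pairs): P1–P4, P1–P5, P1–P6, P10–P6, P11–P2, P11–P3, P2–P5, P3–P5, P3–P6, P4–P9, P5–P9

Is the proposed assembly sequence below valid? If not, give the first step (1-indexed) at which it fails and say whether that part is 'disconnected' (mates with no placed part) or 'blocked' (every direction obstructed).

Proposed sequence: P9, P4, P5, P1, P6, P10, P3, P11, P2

1. P9@(1, 2) [-x clear] — {P9}
2. P4@(2, 2) [+x clear] — {P4, P9}
3. P5@(1, 1) [+x clear] — {P4, P5, P9}
4. P1@(2, 1) [+x clear] — {P1, P4, P5, P9}
5. P6@(2, 0) [+x clear] — {P1, P4, P5, P6, P9}
6. P10@(2, -1) [-x clear] — {P1, P10, P4, P5, P6, P9}
7. P3@(1, 0) [-x clear] — {P1, P10, P3, P4, P5, P6, P9}
8. P11@(0, 0) [-x clear] — {P1, P10, P11, P3, P4, P5, P6, P9}
9. P2@(0, 1) [-x clear] — {P1, P10, P11, P2, P3, P4, P5, P6, P9}

Valid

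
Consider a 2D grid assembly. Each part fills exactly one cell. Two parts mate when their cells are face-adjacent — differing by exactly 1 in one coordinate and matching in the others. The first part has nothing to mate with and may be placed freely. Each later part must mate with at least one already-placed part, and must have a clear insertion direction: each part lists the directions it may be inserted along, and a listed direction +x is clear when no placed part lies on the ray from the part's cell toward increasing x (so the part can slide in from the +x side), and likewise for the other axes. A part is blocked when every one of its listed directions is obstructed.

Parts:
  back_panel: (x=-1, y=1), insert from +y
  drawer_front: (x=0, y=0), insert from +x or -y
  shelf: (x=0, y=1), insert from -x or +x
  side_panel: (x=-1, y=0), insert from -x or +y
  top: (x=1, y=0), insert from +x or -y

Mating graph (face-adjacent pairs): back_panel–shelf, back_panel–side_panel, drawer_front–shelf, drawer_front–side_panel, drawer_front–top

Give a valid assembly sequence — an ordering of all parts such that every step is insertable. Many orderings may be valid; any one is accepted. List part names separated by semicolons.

1. drawer_front@(0, 0) [+x clear] — {drawer_front}
2. side_panel@(-1, 0) [-x clear] — {drawer_front, side_panel}
3. shelf@(0, 1) [-x clear] — {drawer_front, shelf, side_panel}
4. back_panel@(-1, 1) [+y clear] — {back_panel, drawer_front, shelf, side_panel}
5. top@(1, 0) [+x clear] — {back_panel, drawer_front, shelf, side_panel, top}

drawer_front; side_panel; shelf; back_panel; top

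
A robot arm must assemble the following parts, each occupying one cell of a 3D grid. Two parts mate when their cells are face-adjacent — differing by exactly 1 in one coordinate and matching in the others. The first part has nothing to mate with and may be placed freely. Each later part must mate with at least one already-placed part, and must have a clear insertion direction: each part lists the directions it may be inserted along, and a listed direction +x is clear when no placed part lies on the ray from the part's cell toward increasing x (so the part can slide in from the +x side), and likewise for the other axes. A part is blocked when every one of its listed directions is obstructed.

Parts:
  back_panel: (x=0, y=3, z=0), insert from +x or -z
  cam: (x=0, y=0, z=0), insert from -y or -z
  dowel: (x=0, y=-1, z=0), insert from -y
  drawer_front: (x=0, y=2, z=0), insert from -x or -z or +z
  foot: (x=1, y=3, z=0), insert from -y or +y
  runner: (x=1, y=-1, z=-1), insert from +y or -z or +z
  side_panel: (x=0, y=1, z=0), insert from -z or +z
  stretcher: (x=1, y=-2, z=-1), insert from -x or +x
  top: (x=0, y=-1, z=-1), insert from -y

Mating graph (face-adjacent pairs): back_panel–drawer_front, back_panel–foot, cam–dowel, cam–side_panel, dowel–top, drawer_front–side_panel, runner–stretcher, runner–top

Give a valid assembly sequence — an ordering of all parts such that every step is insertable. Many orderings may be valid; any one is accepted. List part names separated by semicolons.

1. side_panel@(0, 1, 0) [-z clear] — {side_panel}
2. drawer_front@(0, 2, 0) [-x clear] — {drawer_front, side_panel}
3. back_panel@(0, 3, 0) [+x clear] — {back_panel, drawer_front, side_panel}
4. cam@(0, 0, 0) [-y clear] — {back_panel, cam, drawer_front, side_panel}
5. dowel@(0, -1, 0) [-y clear] — {back_panel, cam, dowel, drawer_front, side_panel}
6. top@(0, -1, -1) [-y clear] — {back_panel, cam, dowel, drawer_front, side_panel, top}
7. runner@(1, -1, -1) [+y clear] — {back_panel, cam, dowel, drawer_front, runner, side_panel, top}
8. stretcher@(1, -2, -1) [-x clear] — {back_panel, cam, dowel, drawer_front, runner, side_panel, stretcher, top}
9. foot@(1, 3, 0) [-y clear] — {back_panel, cam, dowel, drawer_front, foot, runner, side_panel, stretcher, top}

side_panel; drawer_front; back_panel; cam; dowel; top; runner; stretcher; foot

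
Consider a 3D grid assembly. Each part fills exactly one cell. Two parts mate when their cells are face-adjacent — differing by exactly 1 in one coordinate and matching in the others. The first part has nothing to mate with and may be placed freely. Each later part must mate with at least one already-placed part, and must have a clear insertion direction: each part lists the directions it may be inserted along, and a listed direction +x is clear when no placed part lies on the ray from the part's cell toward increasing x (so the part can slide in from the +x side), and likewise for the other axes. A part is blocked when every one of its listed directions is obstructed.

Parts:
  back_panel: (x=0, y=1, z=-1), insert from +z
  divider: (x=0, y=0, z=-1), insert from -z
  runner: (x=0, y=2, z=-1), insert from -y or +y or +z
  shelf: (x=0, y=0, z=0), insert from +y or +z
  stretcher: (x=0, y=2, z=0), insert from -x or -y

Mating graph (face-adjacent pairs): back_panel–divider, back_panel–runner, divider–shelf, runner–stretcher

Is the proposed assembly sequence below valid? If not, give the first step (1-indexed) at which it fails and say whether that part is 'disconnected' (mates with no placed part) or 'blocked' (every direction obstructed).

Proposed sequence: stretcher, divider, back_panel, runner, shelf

Invalid at step 2 (disconnected)

1. stretcher@(0, 2, 0) [-x clear] — {stretcher}
2. divider@(0, 0, -1) — no placed neighbour ⇒ disconnected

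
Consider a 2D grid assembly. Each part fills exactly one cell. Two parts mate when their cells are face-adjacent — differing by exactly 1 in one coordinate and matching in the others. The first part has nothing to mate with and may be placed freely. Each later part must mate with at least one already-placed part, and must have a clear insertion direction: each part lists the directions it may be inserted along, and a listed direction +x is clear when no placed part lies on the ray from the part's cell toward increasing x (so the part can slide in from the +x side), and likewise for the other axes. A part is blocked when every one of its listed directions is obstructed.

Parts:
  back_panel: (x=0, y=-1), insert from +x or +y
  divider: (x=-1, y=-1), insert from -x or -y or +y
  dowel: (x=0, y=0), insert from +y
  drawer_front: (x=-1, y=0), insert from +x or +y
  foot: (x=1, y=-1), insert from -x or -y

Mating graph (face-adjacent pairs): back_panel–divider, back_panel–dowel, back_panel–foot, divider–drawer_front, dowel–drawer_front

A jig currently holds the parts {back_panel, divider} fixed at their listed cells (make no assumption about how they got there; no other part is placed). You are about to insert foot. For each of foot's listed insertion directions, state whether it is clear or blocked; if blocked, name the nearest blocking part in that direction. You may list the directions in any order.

-x: nearest on ray is back_panel@(0, -1) ⇒ blocked
-y: ray from foot(1, -1) has no placed part ⇒ clear

-x: blocked by back_panel; -y: clear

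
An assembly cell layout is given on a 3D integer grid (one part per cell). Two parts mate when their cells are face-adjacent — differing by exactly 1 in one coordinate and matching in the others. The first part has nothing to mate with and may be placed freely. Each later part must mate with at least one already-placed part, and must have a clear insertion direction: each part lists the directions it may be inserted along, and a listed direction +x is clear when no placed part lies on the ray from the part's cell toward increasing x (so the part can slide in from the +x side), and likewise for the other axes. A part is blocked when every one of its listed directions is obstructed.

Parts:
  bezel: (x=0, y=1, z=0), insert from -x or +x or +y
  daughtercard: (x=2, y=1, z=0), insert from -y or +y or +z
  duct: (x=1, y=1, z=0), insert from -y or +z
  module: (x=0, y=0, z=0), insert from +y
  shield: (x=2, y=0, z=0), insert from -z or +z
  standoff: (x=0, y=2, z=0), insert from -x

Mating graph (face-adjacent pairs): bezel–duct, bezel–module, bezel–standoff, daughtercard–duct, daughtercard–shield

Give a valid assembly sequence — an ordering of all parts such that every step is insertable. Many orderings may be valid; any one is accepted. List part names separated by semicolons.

module; bezel; standoff; duct; daughtercard; shield

1. module@(0, 0, 0) [+y clear] — {module}
2. bezel@(0, 1, 0) [-x clear] — {bezel, module}
3. standoff@(0, 2, 0) [-x clear] — {bezel, module, standoff}
4. duct@(1, 1, 0) [-y clear] — {bezel, duct, module, standoff}
5. daughtercard@(2, 1, 0) [-y clear] — {bezel, daughtercard, duct, module, standoff}
6. shield@(2, 0, 0) [-z clear] — {bezel, daughtercard, duct, module, shield, standoff}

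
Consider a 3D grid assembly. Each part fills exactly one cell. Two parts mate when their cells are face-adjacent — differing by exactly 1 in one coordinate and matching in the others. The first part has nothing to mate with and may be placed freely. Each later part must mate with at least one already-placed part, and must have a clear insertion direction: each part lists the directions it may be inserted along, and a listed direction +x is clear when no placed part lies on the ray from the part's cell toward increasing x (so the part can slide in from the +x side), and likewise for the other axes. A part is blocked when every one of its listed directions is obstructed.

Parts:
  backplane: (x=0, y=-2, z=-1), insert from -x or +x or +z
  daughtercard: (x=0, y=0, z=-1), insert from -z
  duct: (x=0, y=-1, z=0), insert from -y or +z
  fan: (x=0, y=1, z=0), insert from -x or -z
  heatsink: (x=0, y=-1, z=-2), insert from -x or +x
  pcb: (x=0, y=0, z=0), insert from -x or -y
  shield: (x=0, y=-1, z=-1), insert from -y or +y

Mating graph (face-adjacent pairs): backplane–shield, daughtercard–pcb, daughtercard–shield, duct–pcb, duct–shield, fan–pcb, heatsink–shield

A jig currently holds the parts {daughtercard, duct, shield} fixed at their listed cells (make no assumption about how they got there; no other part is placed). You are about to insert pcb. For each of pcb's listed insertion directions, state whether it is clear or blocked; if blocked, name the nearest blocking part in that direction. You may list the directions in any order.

-x: clear; -y: blocked by duct

-x: ray from pcb(0, 0, 0) has no placed part ⇒ clear
-y: nearest on ray is duct@(0, -1, 0) ⇒ blocked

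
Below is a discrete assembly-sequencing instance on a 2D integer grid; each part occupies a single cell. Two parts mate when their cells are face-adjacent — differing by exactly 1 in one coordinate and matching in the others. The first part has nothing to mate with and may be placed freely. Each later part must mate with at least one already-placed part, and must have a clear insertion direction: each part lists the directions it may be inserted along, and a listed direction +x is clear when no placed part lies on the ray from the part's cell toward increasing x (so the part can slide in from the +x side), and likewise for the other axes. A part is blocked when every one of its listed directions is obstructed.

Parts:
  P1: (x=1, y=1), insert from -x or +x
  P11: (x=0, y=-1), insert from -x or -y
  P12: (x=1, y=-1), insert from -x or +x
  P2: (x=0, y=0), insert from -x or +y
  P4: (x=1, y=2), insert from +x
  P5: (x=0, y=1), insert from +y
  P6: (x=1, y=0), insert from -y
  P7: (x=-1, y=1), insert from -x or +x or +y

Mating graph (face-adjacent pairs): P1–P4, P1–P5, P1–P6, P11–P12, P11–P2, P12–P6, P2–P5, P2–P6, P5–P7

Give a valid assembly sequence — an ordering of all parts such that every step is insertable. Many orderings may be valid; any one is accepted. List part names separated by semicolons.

1. P6@(1, 0) [-y clear] — {P6}
2. P12@(1, -1) [-x clear] — {P12, P6}
3. P11@(0, -1) [-x clear] — {P11, P12, P6}
4. P1@(1, 1) [-x clear] — {P1, P11, P12, P6}
5. P2@(0, 0) [-x clear] — {P1, P11, P12, P2, P6}
6. P5@(0, 1) [+y clear] — {P1, P11, P12, P2, P5, P6}
7. P7@(-1, 1) [-x clear] — {P1, P11, P12, P2, P5, P6, P7}
8. P4@(1, 2) [+x clear] — {P1, P11, P12, P2, P4, P5, P6, P7}

P6; P12; P11; P1; P2; P5; P7; P4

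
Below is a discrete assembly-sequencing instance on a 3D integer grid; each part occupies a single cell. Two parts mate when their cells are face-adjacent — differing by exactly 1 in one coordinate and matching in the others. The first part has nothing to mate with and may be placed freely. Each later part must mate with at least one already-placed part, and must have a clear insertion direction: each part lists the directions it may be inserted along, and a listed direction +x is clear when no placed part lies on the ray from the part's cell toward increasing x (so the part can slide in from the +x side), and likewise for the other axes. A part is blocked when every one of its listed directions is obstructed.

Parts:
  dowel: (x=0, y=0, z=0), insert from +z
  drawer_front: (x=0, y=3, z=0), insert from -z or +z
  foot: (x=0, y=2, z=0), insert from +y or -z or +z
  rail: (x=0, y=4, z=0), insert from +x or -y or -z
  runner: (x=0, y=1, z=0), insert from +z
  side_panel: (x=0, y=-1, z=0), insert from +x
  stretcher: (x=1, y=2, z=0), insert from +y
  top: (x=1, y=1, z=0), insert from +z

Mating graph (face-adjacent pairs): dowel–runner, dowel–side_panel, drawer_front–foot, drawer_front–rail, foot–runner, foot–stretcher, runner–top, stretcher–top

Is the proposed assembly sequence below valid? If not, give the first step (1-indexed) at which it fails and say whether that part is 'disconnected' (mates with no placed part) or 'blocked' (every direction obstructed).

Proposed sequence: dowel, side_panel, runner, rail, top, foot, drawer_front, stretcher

1. dowel@(0, 0, 0) [+z clear] — {dowel}
2. side_panel@(0, -1, 0) [+x clear] — {dowel, side_panel}
3. runner@(0, 1, 0) [+z clear] — {dowel, runner, side_panel}
4. rail@(0, 4, 0) — no placed neighbour ⇒ disconnected

Invalid at step 4 (disconnected)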